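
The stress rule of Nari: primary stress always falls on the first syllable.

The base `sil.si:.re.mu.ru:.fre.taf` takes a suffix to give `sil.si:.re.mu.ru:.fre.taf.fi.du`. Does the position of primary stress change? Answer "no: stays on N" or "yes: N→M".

no: stays on 1

Base `sil.si:.re.mu.ru:.fre.taf` (7 syllables):
  The word has 7 syllables; the first syllable is syllable 1 (sil).
  → primary stress on syllable 1.
Suffixed `sil.si:.re.mu.ru:.fre.taf.fi.du` (9 syllables):
  The word has 9 syllables; the first syllable is syllable 1 (sil).
  → primary stress on syllable 1.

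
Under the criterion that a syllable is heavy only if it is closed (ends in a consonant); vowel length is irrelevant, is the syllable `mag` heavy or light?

`mag`: short vowel, closed (coda /g/). Closed (coda /g/) → heavy.

heavy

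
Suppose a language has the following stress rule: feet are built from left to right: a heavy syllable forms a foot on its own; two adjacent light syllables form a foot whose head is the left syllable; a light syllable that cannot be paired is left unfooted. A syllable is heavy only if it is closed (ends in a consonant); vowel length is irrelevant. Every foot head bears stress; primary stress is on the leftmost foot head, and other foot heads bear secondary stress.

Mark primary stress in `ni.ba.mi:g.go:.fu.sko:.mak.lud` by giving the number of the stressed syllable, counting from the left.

1

Weights: 1 ni L, 2 ba L, 3 mi:g H, 4 go: L, 5 fu L, 6 sko: L, 7 mak H, 8 lud H.
Parse left to right (heavy = foot alone; LL = one foot; stranded L unfooted): (ˈni.ba) (ˈmi:g) (ˈgo:.fu) sko: (ˈmak) (ˈlud).
Foot heads: 1, 3, 4, 7, 8.
Primary stress on the leftmost head = syllable 1.
Primary stress: syllable 1 → ˈni.ba.mi:g.go:.fu.sko:.mak.lud.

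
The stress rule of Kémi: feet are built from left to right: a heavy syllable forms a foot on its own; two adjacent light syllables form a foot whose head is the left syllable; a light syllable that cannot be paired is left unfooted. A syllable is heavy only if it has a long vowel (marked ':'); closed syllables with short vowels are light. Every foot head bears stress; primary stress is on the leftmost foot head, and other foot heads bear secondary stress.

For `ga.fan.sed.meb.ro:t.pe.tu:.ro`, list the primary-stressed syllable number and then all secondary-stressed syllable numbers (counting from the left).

Weights: 1 ga L, 2 fan L, 3 sed L, 4 meb L, 5 ro:t H, 6 pe L, 7 tu: H, 8 ro L.
Parse left to right (heavy = foot alone; LL = one foot; stranded L unfooted): (ˈga.fan) (ˈsed.meb) (ˈro:t) pe (ˈtu:) ro.
Foot heads: 1, 3, 5, 7.
Primary stress on the leftmost head = syllable 1.
Secondary stress on 3, 5, 7: ˈga.fan.ˌsed.meb.ˌro:t.pe.ˌtu:.ro.

primary 1, secondary 3, 5, 7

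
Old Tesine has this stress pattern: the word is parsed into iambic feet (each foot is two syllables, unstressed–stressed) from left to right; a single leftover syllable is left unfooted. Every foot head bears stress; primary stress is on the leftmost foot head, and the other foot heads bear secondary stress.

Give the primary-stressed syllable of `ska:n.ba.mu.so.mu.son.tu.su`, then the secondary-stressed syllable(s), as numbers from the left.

primary 2, secondary 4, 6, 8

Parse left to right into iambic (σˈσ) feet: (ska:n.ˈba) (mu.ˈso) (mu.ˈson) (tu.ˈsu).
Foot heads (stressed positions): 2, 4, 6, 8.
End Rule Leftmost: primary stress on the leftmost head = syllable 2.
Secondary stress on 4, 6, 8: ska:n.ˈba.mu.ˌso.mu.ˌson.tu.ˌsu.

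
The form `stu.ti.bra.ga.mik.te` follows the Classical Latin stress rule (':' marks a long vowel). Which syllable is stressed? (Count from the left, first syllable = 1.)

5

Classical Latin: stress the penult if heavy (long vowel or closed), else the antepenult.
Weights: 4 ga L, 5 mik H, 6 te L.
The penult (syllable 5, mik) is heavy, so it takes stress.
Stress on syllable 5: stu.ti.bra.ga.ˈmik.te.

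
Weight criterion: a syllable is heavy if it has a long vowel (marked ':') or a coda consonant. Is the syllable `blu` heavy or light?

`blu`: short vowel, open (no coda). Short vowel, open → light.

light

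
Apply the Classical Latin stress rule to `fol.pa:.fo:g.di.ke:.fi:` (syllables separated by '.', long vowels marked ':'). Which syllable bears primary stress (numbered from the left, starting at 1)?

Classical Latin: stress the penult if heavy (long vowel or closed), else the antepenult.
Weights: 4 di L, 5 ke: H, 6 fi: H.
The penult (syllable 5, ke:) is heavy, so it takes stress.
Stress on syllable 5: fol.pa:.fo:g.di.ˈke:.fi:.

5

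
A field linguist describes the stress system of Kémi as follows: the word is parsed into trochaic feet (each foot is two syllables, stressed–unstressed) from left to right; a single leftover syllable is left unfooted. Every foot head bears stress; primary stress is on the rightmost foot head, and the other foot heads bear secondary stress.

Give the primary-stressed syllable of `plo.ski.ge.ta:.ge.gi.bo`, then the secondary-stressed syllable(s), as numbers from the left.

Parse left to right into trochaic (ˈσσ) feet: (ˈplo.ski) (ˈge.ta:) (ˈge.gi) bo. Syllable 7 is left unfooted.
Foot heads (stressed positions): 1, 3, 5.
End Rule Rightmost: primary stress on the rightmost head = syllable 5.
Secondary stress on 1, 3: ˌplo.ski.ˌge.ta:.ˈge.gi.bo.

primary 5, secondary 1, 3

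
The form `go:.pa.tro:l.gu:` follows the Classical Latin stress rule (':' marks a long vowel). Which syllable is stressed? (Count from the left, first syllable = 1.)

Classical Latin: stress the penult if heavy (long vowel or closed), else the antepenult.
Weights: 2 pa L, 3 tro:l H, 4 gu: H.
The penult (syllable 3, tro:l) is heavy, so it takes stress.
Stress on syllable 3: go:.pa.ˈtro:l.gu:.

3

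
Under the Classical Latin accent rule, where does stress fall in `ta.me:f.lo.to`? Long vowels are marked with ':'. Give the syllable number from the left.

Classical Latin: stress the penult if heavy (long vowel or closed), else the antepenult.
Weights: 2 me:f H, 3 lo L, 4 to L.
The penult (syllable 3, lo) is light, so stress falls on the antepenult (syllable 2, me:f).
Stress on syllable 2: ta.ˈme:f.lo.to.

2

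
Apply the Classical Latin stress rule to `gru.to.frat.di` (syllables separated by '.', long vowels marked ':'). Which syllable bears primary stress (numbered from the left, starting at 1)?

3

Classical Latin: stress the penult if heavy (long vowel or closed), else the antepenult.
Weights: 2 to L, 3 frat H, 4 di L.
The penult (syllable 3, frat) is heavy, so it takes stress.
Stress on syllable 3: gru.to.ˈfrat.di.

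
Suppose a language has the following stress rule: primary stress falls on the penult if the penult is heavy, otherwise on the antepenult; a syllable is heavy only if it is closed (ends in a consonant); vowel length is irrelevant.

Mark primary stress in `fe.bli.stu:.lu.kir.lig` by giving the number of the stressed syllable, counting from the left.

Weights: 4 lu L, 5 kir H, 6 lig H.
The penult (syllable 5, kir) is heavy, so it takes stress.
Primary stress: syllable 5 → fe.bli.stu:.lu.ˈkir.lig.

5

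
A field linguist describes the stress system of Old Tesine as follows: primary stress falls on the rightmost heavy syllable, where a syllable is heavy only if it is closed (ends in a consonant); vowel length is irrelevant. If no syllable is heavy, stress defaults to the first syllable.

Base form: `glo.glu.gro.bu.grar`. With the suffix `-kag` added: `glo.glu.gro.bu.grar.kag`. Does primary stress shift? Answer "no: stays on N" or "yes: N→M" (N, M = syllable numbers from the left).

Base `glo.glu.gro.bu.grar` (5 syllables):
  Weights: 1 glo L, 2 glu L, 3 gro L, 4 bu L, 5 grar H.
  Heavy syllables in the domain: 5. The rightmost is syllable 5 (grar).
  → primary stress on syllable 5.
Suffixed `glo.glu.gro.bu.grar.kag` (6 syllables):
  Weights: 1 glo L, 2 glu L, 3 gro L, 4 bu L, 5 grar H, 6 kag H.
  Heavy syllables in the domain: 5, 6. The rightmost is syllable 6 (kag).
  → primary stress on syllable 6.

yes: 5→6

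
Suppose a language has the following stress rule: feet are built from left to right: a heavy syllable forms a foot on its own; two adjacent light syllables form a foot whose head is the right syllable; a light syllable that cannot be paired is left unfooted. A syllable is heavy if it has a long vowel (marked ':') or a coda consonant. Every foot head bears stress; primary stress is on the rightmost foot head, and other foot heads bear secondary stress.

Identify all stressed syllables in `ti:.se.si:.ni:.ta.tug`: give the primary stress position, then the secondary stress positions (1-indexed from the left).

primary 6, secondary 1, 3, 4

Weights: 1 ti: H, 2 se L, 3 si: H, 4 ni: H, 5 ta L, 6 tug H.
Parse left to right (heavy = foot alone; LL = one foot; stranded L unfooted): (ˈti:) se (ˈsi:) (ˈni:) ta (ˈtug).
Foot heads: 1, 3, 4, 6.
Primary stress on the rightmost head = syllable 6.
Secondary stress on 1, 3, 4: ˌti:.se.ˌsi:.ˌni:.ta.ˈtug.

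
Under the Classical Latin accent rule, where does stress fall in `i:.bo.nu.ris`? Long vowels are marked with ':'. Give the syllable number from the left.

Classical Latin: stress the penult if heavy (long vowel or closed), else the antepenult.
Weights: 2 bo L, 3 nu L, 4 ris H.
The penult (syllable 3, nu) is light, so stress falls on the antepenult (syllable 2, bo).
Stress on syllable 2: i:.ˈbo.nu.ris.

2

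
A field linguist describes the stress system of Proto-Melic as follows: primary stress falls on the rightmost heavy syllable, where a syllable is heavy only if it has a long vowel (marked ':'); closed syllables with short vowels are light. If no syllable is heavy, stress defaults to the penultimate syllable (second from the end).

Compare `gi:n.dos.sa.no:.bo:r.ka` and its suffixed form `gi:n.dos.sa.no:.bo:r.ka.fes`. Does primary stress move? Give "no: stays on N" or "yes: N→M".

no: stays on 5

Base `gi:n.dos.sa.no:.bo:r.ka` (6 syllables):
  Weights: 1 gi:n H, 2 dos L, 3 sa L, 4 no: H, 5 bo:r H, 6 ka L.
  Heavy syllables in the domain: 1, 4, 5. The rightmost is syllable 5 (bo:r).
  → primary stress on syllable 5.
Suffixed `gi:n.dos.sa.no:.bo:r.ka.fes` (7 syllables):
  Weights: 1 gi:n H, 2 dos L, 3 sa L, 4 no: H, 5 bo:r H, 6 ka L, 7 fes L.
  Heavy syllables in the domain: 1, 4, 5. The rightmost is syllable 5 (bo:r).
  → primary stress on syllable 5.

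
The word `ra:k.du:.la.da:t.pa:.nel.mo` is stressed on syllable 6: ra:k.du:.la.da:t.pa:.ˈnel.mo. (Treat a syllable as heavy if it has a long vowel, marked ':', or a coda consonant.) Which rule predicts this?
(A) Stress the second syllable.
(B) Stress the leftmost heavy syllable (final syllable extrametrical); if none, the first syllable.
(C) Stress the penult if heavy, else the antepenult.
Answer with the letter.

C

Rule A → syllable 2 (observed: 6).
Rule B → syllable 1 (observed: 6).
Rule C → syllable 6 ✓.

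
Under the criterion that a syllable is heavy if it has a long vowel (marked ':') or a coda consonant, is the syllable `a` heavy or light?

light

`a`: short vowel, open (no coda). Short vowel, open → light.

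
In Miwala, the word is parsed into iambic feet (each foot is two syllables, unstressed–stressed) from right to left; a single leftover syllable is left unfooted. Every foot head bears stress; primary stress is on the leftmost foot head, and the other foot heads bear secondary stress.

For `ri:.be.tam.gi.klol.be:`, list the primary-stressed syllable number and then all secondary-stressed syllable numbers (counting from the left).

Parse right to left into iambic (σˈσ) feet: (ri:.ˈbe) (tam.ˈgi) (klol.ˈbe:).
Foot heads (stressed positions): 2, 4, 6.
End Rule Leftmost: primary stress on the leftmost head = syllable 2.
Secondary stress on 4, 6: ri:.ˈbe.tam.ˌgi.klol.ˌbe:.

primary 2, secondary 4, 6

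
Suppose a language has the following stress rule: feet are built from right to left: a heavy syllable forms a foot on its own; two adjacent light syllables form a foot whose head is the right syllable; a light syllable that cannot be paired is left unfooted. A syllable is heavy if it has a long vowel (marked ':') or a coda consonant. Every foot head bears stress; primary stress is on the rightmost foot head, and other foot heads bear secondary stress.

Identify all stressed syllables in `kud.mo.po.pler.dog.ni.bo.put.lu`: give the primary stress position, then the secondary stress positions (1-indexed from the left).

Weights: 1 kud H, 2 mo L, 3 po L, 4 pler H, 5 dog H, 6 ni L, 7 bo L, 8 put H, 9 lu L.
Parse right to left (heavy = foot alone; LL = one foot; stranded L unfooted): (ˈkud) (mo.ˈpo) (ˈpler) (ˈdog) (ni.ˈbo) (ˈput) lu.
Foot heads: 1, 3, 4, 5, 7, 8.
Primary stress on the rightmost head = syllable 8.
Secondary stress on 1, 3, 4, 5, 7: ˌkud.mo.ˌpo.ˌpler.ˌdog.ni.ˌbo.ˈput.lu.

primary 8, secondary 1, 3, 4, 5, 7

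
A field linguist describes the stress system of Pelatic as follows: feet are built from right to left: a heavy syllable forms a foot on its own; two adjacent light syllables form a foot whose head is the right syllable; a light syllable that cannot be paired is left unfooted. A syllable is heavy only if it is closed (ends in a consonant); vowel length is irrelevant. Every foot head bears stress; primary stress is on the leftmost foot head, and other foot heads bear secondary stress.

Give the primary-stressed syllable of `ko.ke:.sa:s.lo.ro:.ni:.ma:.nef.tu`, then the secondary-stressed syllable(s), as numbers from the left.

Weights: 1 ko L, 2 ke: L, 3 sa:s H, 4 lo L, 5 ro: L, 6 ni: L, 7 ma: L, 8 nef H, 9 tu L.
Parse right to left (heavy = foot alone; LL = one foot; stranded L unfooted): (ko.ˈke:) (ˈsa:s) (lo.ˈro:) (ni:.ˈma:) (ˈnef) tu.
Foot heads: 2, 3, 5, 7, 8.
Primary stress on the leftmost head = syllable 2.
Secondary stress on 3, 5, 7, 8: ko.ˈke:.ˌsa:s.lo.ˌro:.ni:.ˌma:.ˌnef.tu.

primary 2, secondary 3, 5, 7, 8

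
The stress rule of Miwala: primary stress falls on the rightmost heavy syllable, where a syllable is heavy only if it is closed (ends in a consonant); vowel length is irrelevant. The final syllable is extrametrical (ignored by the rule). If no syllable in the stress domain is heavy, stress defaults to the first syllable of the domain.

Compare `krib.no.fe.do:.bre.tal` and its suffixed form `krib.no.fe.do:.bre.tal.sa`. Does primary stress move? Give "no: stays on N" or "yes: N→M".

Base `krib.no.fe.do:.bre.tal` (6 syllables):
  The final syllable (6, tal) is extrametrical; the stress domain is syllables 1–5.
  Weights: 1 krib H, 2 no L, 3 fe L, 4 do: L, 5 bre L.
  Heavy syllables in the domain: 1. The rightmost is syllable 1 (krib).
  → primary stress on syllable 1.
Suffixed `krib.no.fe.do:.bre.tal.sa` (7 syllables):
  The final syllable (7, sa) is extrametrical; the stress domain is syllables 1–6.
  Weights: 1 krib H, 2 no L, 3 fe L, 4 do: L, 5 bre L, 6 tal H.
  Heavy syllables in the domain: 1, 6. The rightmost is syllable 6 (tal).
  → primary stress on syllable 6.

yes: 1→6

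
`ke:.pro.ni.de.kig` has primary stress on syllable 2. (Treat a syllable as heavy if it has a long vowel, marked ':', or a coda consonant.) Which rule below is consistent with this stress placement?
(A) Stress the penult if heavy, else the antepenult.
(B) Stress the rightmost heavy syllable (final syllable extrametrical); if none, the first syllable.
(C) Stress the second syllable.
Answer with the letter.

Rule A → syllable 3 (observed: 2).
Rule B → syllable 1 (observed: 2).
Rule C → syllable 2 ✓.

C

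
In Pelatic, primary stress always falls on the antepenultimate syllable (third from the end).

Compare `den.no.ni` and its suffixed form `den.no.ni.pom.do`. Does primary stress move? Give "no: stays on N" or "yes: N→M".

yes: 1→3

Base `den.no.ni` (3 syllables):
  The word has 3 syllables; the antepenultimate syllable (third from the end) is syllable 1 (den).
  → primary stress on syllable 1.
Suffixed `den.no.ni.pom.do` (5 syllables):
  The word has 5 syllables; the antepenultimate syllable (third from the end) is syllable 3 (ni).
  → primary stress on syllable 3.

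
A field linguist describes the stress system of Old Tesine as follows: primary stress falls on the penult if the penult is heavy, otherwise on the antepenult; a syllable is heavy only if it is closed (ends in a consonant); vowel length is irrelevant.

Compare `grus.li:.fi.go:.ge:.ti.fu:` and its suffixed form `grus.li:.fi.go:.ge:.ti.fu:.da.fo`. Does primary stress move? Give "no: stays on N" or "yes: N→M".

Base `grus.li:.fi.go:.ge:.ti.fu:` (7 syllables):
  Weights: 5 ge: L, 6 ti L, 7 fu: L.
  The penult (syllable 6, ti) is light, so stress falls on the antepenult (syllable 5, ge:).
  → primary stress on syllable 5.
Suffixed `grus.li:.fi.go:.ge:.ti.fu:.da.fo` (9 syllables):
  Weights: 7 fu: L, 8 da L, 9 fo L.
  The penult (syllable 8, da) is light, so stress falls on the antepenult (syllable 7, fu:).
  → primary stress on syllable 7.

yes: 5→7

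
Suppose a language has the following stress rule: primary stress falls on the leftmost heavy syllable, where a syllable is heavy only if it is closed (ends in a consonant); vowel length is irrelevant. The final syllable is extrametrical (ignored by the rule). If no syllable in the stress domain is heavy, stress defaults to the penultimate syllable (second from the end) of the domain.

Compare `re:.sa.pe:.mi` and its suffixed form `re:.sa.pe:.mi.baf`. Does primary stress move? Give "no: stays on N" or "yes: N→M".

Base `re:.sa.pe:.mi` (4 syllables):
  The final syllable (4, mi) is extrametrical; the stress domain is syllables 1–3.
  Weights: 1 re: L, 2 sa L, 3 pe: L.
  No heavy syllable in the domain; default to the penultimate syllable (second from the end) of the domain = syllable 2.
  → primary stress on syllable 2.
Suffixed `re:.sa.pe:.mi.baf` (5 syllables):
  The final syllable (5, baf) is extrametrical; the stress domain is syllables 1–4.
  Weights: 1 re: L, 2 sa L, 3 pe: L, 4 mi L.
  No heavy syllable in the domain; default to the penultimate syllable (second from the end) of the domain = syllable 3.
  → primary stress on syllable 3.

yes: 2→3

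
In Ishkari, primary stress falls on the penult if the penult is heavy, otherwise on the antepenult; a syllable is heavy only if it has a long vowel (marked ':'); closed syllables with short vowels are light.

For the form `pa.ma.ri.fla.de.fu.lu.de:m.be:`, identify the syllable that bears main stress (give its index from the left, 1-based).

8

Weights: 7 lu L, 8 de:m H, 9 be: H.
The penult (syllable 8, de:m) is heavy, so it takes stress.
Primary stress: syllable 8 → pa.ma.ri.fla.de.fu.lu.ˈde:m.be:.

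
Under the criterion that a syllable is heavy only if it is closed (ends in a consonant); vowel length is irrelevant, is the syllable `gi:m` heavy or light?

`gi:m`: long vowel, closed (coda /m/). Closed (coda /m/) → heavy.

heavy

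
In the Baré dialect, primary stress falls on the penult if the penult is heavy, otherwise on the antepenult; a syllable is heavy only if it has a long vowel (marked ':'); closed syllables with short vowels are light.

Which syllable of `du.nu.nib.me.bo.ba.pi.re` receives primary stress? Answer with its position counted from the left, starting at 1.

6

Weights: 6 ba L, 7 pi L, 8 re L.
The penult (syllable 7, pi) is light, so stress falls on the antepenult (syllable 6, ba).
Primary stress: syllable 6 → du.nu.nib.me.bo.ˈba.pi.re.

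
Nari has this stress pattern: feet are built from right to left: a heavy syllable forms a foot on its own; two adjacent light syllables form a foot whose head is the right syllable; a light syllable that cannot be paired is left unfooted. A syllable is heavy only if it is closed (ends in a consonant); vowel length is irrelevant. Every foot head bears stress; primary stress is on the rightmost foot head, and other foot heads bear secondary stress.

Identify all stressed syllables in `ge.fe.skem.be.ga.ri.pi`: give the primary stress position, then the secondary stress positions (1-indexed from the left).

Weights: 1 ge L, 2 fe L, 3 skem H, 4 be L, 5 ga L, 6 ri L, 7 pi L.
Parse right to left (heavy = foot alone; LL = one foot; stranded L unfooted): (ge.ˈfe) (ˈskem) (be.ˈga) (ri.ˈpi).
Foot heads: 2, 3, 5, 7.
Primary stress on the rightmost head = syllable 7.
Secondary stress on 2, 3, 5: ge.ˌfe.ˌskem.be.ˌga.ri.ˈpi.

primary 7, secondary 2, 3, 5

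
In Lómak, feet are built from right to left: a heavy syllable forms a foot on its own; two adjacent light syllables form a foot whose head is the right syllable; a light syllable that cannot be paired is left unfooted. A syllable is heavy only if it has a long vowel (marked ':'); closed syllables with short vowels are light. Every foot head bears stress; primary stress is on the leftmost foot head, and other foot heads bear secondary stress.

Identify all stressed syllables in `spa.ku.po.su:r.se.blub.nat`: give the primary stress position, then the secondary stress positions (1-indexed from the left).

Weights: 1 spa L, 2 ku L, 3 po L, 4 su:r H, 5 se L, 6 blub L, 7 nat L.
Parse right to left (heavy = foot alone; LL = one foot; stranded L unfooted): spa (ku.ˈpo) (ˈsu:r) se (blub.ˈnat).
Foot heads: 3, 4, 7.
Primary stress on the leftmost head = syllable 3.
Secondary stress on 4, 7: spa.ku.ˈpo.ˌsu:r.se.blub.ˌnat.

primary 3, secondary 4, 7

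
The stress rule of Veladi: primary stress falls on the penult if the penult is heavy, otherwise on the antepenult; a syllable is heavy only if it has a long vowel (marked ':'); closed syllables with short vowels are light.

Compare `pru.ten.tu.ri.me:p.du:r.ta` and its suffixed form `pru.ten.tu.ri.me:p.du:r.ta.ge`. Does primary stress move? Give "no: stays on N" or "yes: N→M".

no: stays on 6

Base `pru.ten.tu.ri.me:p.du:r.ta` (7 syllables):
  Weights: 5 me:p H, 6 du:r H, 7 ta L.
  The penult (syllable 6, du:r) is heavy, so it takes stress.
  → primary stress on syllable 6.
Suffixed `pru.ten.tu.ri.me:p.du:r.ta.ge` (8 syllables):
  Weights: 6 du:r H, 7 ta L, 8 ge L.
  The penult (syllable 7, ta) is light, so stress falls on the antepenult (syllable 6, du:r).
  → primary stress on syllable 6.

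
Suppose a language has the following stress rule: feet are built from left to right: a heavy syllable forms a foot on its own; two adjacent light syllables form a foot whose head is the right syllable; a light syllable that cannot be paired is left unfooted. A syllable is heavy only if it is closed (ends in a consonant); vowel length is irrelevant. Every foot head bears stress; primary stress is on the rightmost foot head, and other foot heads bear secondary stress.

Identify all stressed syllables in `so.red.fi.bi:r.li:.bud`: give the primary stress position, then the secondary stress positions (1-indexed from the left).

Weights: 1 so L, 2 red H, 3 fi L, 4 bi:r H, 5 li: L, 6 bud H.
Parse left to right (heavy = foot alone; LL = one foot; stranded L unfooted): so (ˈred) fi (ˈbi:r) li: (ˈbud).
Foot heads: 2, 4, 6.
Primary stress on the rightmost head = syllable 6.
Secondary stress on 2, 4: so.ˌred.fi.ˌbi:r.li:.ˈbud.

primary 6, secondary 2, 4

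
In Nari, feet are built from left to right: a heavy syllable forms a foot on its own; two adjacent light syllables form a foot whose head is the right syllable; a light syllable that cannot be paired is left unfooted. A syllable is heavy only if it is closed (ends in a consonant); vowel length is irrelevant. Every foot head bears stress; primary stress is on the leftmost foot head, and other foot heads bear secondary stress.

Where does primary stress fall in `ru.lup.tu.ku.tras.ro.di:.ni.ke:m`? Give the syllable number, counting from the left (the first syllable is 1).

Weights: 1 ru L, 2 lup H, 3 tu L, 4 ku L, 5 tras H, 6 ro L, 7 di: L, 8 ni L, 9 ke:m H.
Parse left to right (heavy = foot alone; LL = one foot; stranded L unfooted): ru (ˈlup) (tu.ˈku) (ˈtras) (ro.ˈdi:) ni (ˈke:m).
Foot heads: 2, 4, 5, 7, 9.
Primary stress on the leftmost head = syllable 2.
Primary stress: syllable 2 → ru.ˈlup.tu.ku.tras.ro.di:.ni.ke:m.

2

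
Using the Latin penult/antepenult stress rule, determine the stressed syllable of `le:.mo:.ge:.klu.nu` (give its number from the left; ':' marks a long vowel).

3

Classical Latin: stress the penult if heavy (long vowel or closed), else the antepenult.
Weights: 3 ge: H, 4 klu L, 5 nu L.
The penult (syllable 4, klu) is light, so stress falls on the antepenult (syllable 3, ge:).
Stress on syllable 3: le:.mo:.ˈge:.klu.nu.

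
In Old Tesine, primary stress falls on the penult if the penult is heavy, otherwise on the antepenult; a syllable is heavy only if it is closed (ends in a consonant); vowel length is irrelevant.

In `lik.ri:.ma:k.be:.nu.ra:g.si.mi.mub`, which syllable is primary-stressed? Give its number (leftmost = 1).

Weights: 7 si L, 8 mi L, 9 mub H.
The penult (syllable 8, mi) is light, so stress falls on the antepenult (syllable 7, si).
Primary stress: syllable 7 → lik.ri:.ma:k.be:.nu.ra:g.ˈsi.mi.mub.

7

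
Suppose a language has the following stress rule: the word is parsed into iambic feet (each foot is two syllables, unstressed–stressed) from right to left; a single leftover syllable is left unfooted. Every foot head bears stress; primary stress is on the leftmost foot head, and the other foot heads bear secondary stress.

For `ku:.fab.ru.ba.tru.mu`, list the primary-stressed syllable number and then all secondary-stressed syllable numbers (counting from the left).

Parse right to left into iambic (σˈσ) feet: (ku:.ˈfab) (ru.ˈba) (tru.ˈmu).
Foot heads (stressed positions): 2, 4, 6.
End Rule Leftmost: primary stress on the leftmost head = syllable 2.
Secondary stress on 4, 6: ku:.ˈfab.ru.ˌba.tru.ˌmu.

primary 2, secondary 4, 6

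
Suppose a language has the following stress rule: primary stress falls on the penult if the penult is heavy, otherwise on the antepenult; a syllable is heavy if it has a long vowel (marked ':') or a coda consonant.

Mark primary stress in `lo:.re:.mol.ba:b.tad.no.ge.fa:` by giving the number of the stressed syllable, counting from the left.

Weights: 6 no L, 7 ge L, 8 fa: H.
The penult (syllable 7, ge) is light, so stress falls on the antepenult (syllable 6, no).
Primary stress: syllable 6 → lo:.re:.mol.ba:b.tad.ˈno.ge.fa:.

6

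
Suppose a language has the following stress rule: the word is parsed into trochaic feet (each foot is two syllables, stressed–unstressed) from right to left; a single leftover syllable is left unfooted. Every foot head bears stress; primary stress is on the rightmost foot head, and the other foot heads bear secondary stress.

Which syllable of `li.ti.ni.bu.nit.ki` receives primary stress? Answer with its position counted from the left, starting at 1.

5

Parse right to left into trochaic (ˈσσ) feet: (ˈli.ti) (ˈni.bu) (ˈnit.ki).
Foot heads (stressed positions): 1, 3, 5.
End Rule Rightmost: primary stress on the rightmost head = syllable 5.
Primary stress: syllable 5 → li.ti.ni.bu.ˈnit.ki.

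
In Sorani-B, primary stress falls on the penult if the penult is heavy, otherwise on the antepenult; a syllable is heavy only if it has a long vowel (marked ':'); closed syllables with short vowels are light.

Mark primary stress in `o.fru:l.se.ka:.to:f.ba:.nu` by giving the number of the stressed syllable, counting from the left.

Weights: 5 to:f H, 6 ba: H, 7 nu L.
The penult (syllable 6, ba:) is heavy, so it takes stress.
Primary stress: syllable 6 → o.fru:l.se.ka:.to:f.ˈba:.nu.

6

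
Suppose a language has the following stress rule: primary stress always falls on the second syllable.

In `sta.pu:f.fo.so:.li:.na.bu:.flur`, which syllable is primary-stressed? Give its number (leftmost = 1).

2

The word has 8 syllables; the second syllable is syllable 2 (pu:f).
Primary stress: syllable 2 → sta.ˈpu:f.fo.so:.li:.na.bu:.flur.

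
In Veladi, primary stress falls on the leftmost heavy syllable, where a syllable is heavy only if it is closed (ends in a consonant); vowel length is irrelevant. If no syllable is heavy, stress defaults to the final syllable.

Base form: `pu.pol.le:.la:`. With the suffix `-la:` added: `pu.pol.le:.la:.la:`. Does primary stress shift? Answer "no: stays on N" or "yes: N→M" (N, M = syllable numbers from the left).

no: stays on 2

Base `pu.pol.le:.la:` (4 syllables):
  Weights: 1 pu L, 2 pol H, 3 le: L, 4 la: L.
  Heavy syllables in the domain: 2. The leftmost is syllable 2 (pol).
  → primary stress on syllable 2.
Suffixed `pu.pol.le:.la:.la:` (5 syllables):
  Weights: 1 pu L, 2 pol H, 3 le: L, 4 la: L, 5 la: L.
  Heavy syllables in the domain: 2. The leftmost is syllable 2 (pol).
  → primary stress on syllable 2.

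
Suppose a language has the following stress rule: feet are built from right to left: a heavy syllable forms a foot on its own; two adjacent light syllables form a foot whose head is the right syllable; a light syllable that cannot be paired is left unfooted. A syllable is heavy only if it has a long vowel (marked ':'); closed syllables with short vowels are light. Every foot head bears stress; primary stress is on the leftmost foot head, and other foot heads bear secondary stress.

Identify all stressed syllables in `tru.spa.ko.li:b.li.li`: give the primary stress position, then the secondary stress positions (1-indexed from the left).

primary 3, secondary 4, 6

Weights: 1 tru L, 2 spa L, 3 ko L, 4 li:b H, 5 li L, 6 li L.
Parse right to left (heavy = foot alone; LL = one foot; stranded L unfooted): tru (spa.ˈko) (ˈli:b) (li.ˈli).
Foot heads: 3, 4, 6.
Primary stress on the leftmost head = syllable 3.
Secondary stress on 4, 6: tru.spa.ˈko.ˌli:b.li.ˌli.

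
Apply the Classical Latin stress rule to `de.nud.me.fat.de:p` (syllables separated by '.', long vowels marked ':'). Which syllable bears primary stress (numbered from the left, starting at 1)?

4

Classical Latin: stress the penult if heavy (long vowel or closed), else the antepenult.
Weights: 3 me L, 4 fat H, 5 de:p H.
The penult (syllable 4, fat) is heavy, so it takes stress.
Stress on syllable 4: de.nud.me.ˈfat.de:p.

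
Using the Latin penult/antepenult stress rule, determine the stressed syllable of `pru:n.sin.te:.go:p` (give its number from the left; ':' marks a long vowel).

Classical Latin: stress the penult if heavy (long vowel or closed), else the antepenult.
Weights: 2 sin H, 3 te: H, 4 go:p H.
The penult (syllable 3, te:) is heavy, so it takes stress.
Stress on syllable 3: pru:n.sin.ˈte:.go:p.

3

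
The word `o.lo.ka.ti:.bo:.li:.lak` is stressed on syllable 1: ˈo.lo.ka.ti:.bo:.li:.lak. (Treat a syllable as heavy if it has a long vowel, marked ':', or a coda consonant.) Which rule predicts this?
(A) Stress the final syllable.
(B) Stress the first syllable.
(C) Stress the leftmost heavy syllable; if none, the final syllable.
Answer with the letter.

Rule A → syllable 7 (observed: 1).
Rule B → syllable 1 ✓.
Rule C → syllable 4 (observed: 1).

B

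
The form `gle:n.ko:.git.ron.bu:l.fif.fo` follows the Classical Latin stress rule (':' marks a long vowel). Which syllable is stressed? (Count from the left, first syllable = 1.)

6

Classical Latin: stress the penult if heavy (long vowel or closed), else the antepenult.
Weights: 5 bu:l H, 6 fif H, 7 fo L.
The penult (syllable 6, fif) is heavy, so it takes stress.
Stress on syllable 6: gle:n.ko:.git.ron.bu:l.ˈfif.fo.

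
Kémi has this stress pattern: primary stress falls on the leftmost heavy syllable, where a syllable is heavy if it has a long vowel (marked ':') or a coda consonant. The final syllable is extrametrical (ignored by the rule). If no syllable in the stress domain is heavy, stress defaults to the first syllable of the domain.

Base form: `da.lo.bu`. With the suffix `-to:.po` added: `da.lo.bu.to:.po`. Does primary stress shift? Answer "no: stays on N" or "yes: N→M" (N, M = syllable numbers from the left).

yes: 1→4

Base `da.lo.bu` (3 syllables):
  The final syllable (3, bu) is extrametrical; the stress domain is syllables 1–2.
  Weights: 1 da L, 2 lo L.
  No heavy syllable in the domain; default to the first syllable of the domain = syllable 1.
  → primary stress on syllable 1.
Suffixed `da.lo.bu.to:.po` (5 syllables):
  The final syllable (5, po) is extrametrical; the stress domain is syllables 1–4.
  Weights: 1 da L, 2 lo L, 3 bu L, 4 to: H.
  Heavy syllables in the domain: 4. The leftmost is syllable 4 (to:).
  → primary stress on syllable 4.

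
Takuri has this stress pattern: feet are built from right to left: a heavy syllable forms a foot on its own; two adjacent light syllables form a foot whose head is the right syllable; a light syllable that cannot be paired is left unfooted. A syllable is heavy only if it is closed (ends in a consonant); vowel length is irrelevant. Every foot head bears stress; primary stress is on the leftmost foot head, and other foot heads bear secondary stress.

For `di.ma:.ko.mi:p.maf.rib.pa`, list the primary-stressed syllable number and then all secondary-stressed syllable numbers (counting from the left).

primary 3, secondary 4, 5, 6

Weights: 1 di L, 2 ma: L, 3 ko L, 4 mi:p H, 5 maf H, 6 rib H, 7 pa L.
Parse right to left (heavy = foot alone; LL = one foot; stranded L unfooted): di (ma:.ˈko) (ˈmi:p) (ˈmaf) (ˈrib) pa.
Foot heads: 3, 4, 5, 6.
Primary stress on the leftmost head = syllable 3.
Secondary stress on 4, 5, 6: di.ma:.ˈko.ˌmi:p.ˌmaf.ˌrib.pa.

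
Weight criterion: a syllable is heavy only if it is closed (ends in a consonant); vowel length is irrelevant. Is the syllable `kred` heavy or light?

heavy

`kred`: short vowel, closed (coda /d/). Closed (coda /d/) → heavy.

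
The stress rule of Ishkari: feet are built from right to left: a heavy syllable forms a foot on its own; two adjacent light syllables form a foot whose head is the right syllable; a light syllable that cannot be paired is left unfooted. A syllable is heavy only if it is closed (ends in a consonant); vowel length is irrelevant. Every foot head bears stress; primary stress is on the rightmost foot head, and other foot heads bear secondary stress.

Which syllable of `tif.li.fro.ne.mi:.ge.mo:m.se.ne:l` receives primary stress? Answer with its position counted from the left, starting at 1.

Weights: 1 tif H, 2 li L, 3 fro L, 4 ne L, 5 mi: L, 6 ge L, 7 mo:m H, 8 se L, 9 ne:l H.
Parse right to left (heavy = foot alone; LL = one foot; stranded L unfooted): (ˈtif) li (fro.ˈne) (mi:.ˈge) (ˈmo:m) se (ˈne:l).
Foot heads: 1, 4, 6, 7, 9.
Primary stress on the rightmost head = syllable 9.
Primary stress: syllable 9 → tif.li.fro.ne.mi:.ge.mo:m.se.ˈne:l.

9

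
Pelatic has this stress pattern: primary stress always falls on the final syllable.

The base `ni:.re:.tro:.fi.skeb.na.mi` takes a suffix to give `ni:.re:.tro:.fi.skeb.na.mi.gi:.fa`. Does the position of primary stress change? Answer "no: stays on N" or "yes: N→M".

Base `ni:.re:.tro:.fi.skeb.na.mi` (7 syllables):
  The word has 7 syllables; the final syllable is syllable 7 (mi).
  → primary stress on syllable 7.
Suffixed `ni:.re:.tro:.fi.skeb.na.mi.gi:.fa` (9 syllables):
  The word has 9 syllables; the final syllable is syllable 9 (fa).
  → primary stress on syllable 9.

yes: 7→9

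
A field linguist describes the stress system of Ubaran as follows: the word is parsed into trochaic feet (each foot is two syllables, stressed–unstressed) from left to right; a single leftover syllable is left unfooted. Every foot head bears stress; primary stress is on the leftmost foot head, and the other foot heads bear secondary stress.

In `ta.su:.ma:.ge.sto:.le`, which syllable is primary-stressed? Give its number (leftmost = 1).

1

Parse left to right into trochaic (ˈσσ) feet: (ˈta.su:) (ˈma:.ge) (ˈsto:.le).
Foot heads (stressed positions): 1, 3, 5.
End Rule Leftmost: primary stress on the leftmost head = syllable 1.
Primary stress: syllable 1 → ˈta.su:.ma:.ge.sto:.le.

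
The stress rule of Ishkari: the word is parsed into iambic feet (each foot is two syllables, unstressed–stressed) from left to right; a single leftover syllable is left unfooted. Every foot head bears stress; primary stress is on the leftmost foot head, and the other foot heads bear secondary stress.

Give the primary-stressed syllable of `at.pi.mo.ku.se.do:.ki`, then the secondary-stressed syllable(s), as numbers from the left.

primary 2, secondary 4, 6

Parse left to right into iambic (σˈσ) feet: (at.ˈpi) (mo.ˈku) (se.ˈdo:) ki. Syllable 7 is left unfooted.
Foot heads (stressed positions): 2, 4, 6.
End Rule Leftmost: primary stress on the leftmost head = syllable 2.
Secondary stress on 4, 6: at.ˈpi.mo.ˌku.se.ˌdo:.ki.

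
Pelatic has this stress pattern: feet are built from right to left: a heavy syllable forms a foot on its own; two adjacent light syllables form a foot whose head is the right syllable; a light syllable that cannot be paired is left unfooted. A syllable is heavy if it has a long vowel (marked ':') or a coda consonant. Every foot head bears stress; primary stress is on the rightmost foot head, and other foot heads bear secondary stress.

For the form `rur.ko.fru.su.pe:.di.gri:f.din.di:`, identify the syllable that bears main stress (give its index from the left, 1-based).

Weights: 1 rur H, 2 ko L, 3 fru L, 4 su L, 5 pe: H, 6 di L, 7 gri:f H, 8 din H, 9 di: H.
Parse right to left (heavy = foot alone; LL = one foot; stranded L unfooted): (ˈrur) ko (fru.ˈsu) (ˈpe:) di (ˈgri:f) (ˈdin) (ˈdi:).
Foot heads: 1, 4, 5, 7, 8, 9.
Primary stress on the rightmost head = syllable 9.
Primary stress: syllable 9 → rur.ko.fru.su.pe:.di.gri:f.din.ˈdi:.

9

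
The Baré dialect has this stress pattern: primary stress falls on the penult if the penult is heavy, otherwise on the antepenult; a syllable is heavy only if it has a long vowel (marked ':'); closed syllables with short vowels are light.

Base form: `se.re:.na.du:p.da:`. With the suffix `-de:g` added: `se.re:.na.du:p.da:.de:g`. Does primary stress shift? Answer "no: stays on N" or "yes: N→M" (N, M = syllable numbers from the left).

Base `se.re:.na.du:p.da:` (5 syllables):
  Weights: 3 na L, 4 du:p H, 5 da: H.
  The penult (syllable 4, du:p) is heavy, so it takes stress.
  → primary stress on syllable 4.
Suffixed `se.re:.na.du:p.da:.de:g` (6 syllables):
  Weights: 4 du:p H, 5 da: H, 6 de:g H.
  The penult (syllable 5, da:) is heavy, so it takes stress.
  → primary stress on syllable 5.

yes: 4→5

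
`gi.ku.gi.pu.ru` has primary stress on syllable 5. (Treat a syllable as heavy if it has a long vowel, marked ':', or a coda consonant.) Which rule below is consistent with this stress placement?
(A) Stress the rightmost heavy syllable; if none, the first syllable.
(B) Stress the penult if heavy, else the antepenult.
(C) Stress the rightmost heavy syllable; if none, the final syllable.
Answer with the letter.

Rule A → syllable 1 (observed: 5).
Rule B → syllable 3 (observed: 5).
Rule C → syllable 5 ✓.

C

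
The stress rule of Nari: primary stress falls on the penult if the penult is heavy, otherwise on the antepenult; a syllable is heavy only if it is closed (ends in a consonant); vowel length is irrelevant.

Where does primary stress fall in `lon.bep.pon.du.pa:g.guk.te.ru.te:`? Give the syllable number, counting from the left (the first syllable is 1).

7

Weights: 7 te L, 8 ru L, 9 te: L.
The penult (syllable 8, ru) is light, so stress falls on the antepenult (syllable 7, te).
Primary stress: syllable 7 → lon.bep.pon.du.pa:g.guk.ˈte.ru.te:.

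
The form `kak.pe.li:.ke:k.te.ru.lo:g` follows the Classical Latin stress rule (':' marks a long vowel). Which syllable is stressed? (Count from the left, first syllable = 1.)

5

Classical Latin: stress the penult if heavy (long vowel or closed), else the antepenult.
Weights: 5 te L, 6 ru L, 7 lo:g H.
The penult (syllable 6, ru) is light, so stress falls on the antepenult (syllable 5, te).
Stress on syllable 5: kak.pe.li:.ke:k.ˈte.ru.lo:g.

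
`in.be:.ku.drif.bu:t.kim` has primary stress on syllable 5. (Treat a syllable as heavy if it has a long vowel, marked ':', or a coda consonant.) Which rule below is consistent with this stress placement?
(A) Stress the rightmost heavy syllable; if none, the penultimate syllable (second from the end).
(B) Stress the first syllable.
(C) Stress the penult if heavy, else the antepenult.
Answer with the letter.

C

Rule A → syllable 6 (observed: 5).
Rule B → syllable 1 (observed: 5).
Rule C → syllable 5 ✓.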